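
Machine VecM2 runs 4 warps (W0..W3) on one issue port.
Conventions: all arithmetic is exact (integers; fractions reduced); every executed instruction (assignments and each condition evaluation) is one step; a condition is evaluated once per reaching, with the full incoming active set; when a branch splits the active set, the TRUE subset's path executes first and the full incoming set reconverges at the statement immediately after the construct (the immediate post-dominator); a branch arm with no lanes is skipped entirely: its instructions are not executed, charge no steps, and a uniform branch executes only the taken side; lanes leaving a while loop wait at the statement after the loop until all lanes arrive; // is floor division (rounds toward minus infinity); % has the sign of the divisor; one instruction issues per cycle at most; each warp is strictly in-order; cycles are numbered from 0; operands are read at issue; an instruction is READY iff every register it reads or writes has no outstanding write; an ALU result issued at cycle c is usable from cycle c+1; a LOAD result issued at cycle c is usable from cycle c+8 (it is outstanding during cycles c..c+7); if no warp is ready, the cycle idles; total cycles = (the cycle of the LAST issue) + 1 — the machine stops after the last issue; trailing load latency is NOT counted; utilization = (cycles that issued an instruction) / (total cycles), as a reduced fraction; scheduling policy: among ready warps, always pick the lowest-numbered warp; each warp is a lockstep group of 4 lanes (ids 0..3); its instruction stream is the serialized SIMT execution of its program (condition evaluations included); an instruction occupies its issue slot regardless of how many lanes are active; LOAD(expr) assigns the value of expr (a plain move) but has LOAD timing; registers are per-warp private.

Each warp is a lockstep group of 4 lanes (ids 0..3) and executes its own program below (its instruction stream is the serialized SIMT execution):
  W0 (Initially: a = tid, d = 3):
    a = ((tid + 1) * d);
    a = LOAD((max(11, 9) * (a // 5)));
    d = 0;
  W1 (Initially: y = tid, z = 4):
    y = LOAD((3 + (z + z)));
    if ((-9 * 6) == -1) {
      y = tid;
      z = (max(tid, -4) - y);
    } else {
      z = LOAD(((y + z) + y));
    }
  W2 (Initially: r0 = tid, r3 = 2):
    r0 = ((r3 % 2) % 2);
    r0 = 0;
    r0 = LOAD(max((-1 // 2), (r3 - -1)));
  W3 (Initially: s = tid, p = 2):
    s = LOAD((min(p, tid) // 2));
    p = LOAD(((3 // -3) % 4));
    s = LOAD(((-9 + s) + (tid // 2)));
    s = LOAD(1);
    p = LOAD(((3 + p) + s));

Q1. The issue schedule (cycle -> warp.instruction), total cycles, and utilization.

cycle 0: W0.I0
cycle 1: W0.I1
cycle 2: W0.I2
cycle 3: W1.I0
cycle 4: W1.I1
cycle 5: W2.I0
cycle 6: W2.I1
cycle 7: W2.I2
cycle 8: W3.I0
cycle 9: W3.I1
cycle 10: idle
cycle 11: W1.I2
cycle 12: idle
cycle 13: idle
cycle 14: idle
cycle 15: idle
cycle 16: W3.I2
cycle 17: idle
cycle 18: idle
cycle 19: idle
cycle 20: idle
cycle 21: idle
cycle 22: idle
cycle 23: idle
cycle 24: W3.I3
cycle 25: idle
cycle 26: idle
cycle 27: idle
cycle 28: idle
cycle 29: idle
cycle 30: idle
cycle 31: idle
cycle 32: W3.I4

Answer: 33 cycles, utilization 14/33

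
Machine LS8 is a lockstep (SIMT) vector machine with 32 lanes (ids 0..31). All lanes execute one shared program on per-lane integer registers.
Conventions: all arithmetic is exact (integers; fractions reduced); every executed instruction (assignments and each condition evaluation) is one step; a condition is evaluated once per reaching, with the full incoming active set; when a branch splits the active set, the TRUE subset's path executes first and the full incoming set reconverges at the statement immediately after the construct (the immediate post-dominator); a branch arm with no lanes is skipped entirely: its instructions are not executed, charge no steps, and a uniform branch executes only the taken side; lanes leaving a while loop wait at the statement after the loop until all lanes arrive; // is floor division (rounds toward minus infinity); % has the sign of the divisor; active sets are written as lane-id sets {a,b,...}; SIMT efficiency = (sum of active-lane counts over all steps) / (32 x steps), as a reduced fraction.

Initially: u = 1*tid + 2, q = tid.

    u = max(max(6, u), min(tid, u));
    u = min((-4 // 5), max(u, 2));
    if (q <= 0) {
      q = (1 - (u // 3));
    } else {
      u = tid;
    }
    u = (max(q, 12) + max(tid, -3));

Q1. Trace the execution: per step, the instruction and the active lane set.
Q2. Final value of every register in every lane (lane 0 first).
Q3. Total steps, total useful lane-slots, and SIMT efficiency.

step 0: u <- max(max(6, u), min(tid, u)) {0,1,2,3,4,5,6,7,8,9,10,11,12,13,14,15,16,17,18,19,20,21,22,23,24,25,26,27,28,29,30,31}
step 1: u <- min((-4 // 5), max(u, 2)) {0,1,2,3,4,5,6,7,8,9,10,11,12,13,14,15,16,17,18,19,20,21,22,23,24,25,26,27,28,29,30,31}
step 2: eval (q <= 0)                {0,1,2,3,4,5,6,7,8,9,10,11,12,13,14,15,16,17,18,19,20,21,22,23,24,25,26,27,28,29,30,31}
step 3: q <- (1 - (u // 3))          {0}
step 4: u <- tid                     {1,2,3,4,5,6,7,8,9,10,11,12,13,14,15,16,17,18,19,20,21,22,23,24,25,26,27,28,29,30,31}
step 5: u <- (max(q, 12) + max(tid, -3)) {0,1,2,3,4,5,6,7,8,9,10,11,12,13,14,15,16,17,18,19,20,21,22,23,24,25,26,27,28,29,30,31}

Answer: 6 steps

u: 12,13,14,15,16,17,18,19,20,21,22,23,24,26,28,30,32,34,36,38,40,42,44,46,48,50,52,54,56,58,60,62
q: 2,1,2,3,4,5,6,7,8,9,10,11,12,13,14,15,16,17,18,19,20,21,22,23,24,25,26,27,28,29,30,31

steps = 6; useful = 160; efficiency = 160/192 = 5/6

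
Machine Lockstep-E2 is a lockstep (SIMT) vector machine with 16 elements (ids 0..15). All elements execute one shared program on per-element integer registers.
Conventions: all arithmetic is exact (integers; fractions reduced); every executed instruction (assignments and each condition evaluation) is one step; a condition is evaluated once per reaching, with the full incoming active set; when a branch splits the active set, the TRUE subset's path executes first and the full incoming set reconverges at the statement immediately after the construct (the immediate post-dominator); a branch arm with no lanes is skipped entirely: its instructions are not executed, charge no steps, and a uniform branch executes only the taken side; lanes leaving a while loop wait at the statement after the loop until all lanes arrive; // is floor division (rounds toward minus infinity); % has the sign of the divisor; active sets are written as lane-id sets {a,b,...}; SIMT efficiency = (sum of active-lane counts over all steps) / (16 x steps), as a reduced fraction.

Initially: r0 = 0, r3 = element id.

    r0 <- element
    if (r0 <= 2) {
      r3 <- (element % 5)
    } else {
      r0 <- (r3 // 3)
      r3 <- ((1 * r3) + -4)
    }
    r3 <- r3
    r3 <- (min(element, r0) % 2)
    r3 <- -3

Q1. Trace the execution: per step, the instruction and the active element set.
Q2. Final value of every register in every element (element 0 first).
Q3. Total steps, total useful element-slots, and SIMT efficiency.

step 0: r0 <- element                {0,1,2,3,4,5,6,7,8,9,10,11,12,13,14,15}
step 1: eval (r0 <= 2)               {0,1,2,3,4,5,6,7,8,9,10,11,12,13,14,15}
step 2: r3 <- (element % 5)          {0,1,2}
step 3: r0 <- (r3 // 3)              {3,4,5,6,7,8,9,10,11,12,13,14,15}
step 4: r3 <- ((1 * r3) + -4)        {3,4,5,6,7,8,9,10,11,12,13,14,15}
step 5: r3 <- r3                     {0,1,2,3,4,5,6,7,8,9,10,11,12,13,14,15}
step 6: r3 <- (min(element, r0) % 2) {0,1,2,3,4,5,6,7,8,9,10,11,12,13,14,15}
step 7: r3 <- -3                     {0,1,2,3,4,5,6,7,8,9,10,11,12,13,14,15}

Answer: 8 steps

r0: 0,1,2,1,1,1,2,2,2,3,3,3,4,4,4,5
r3: -3,-3,-3,-3,-3,-3,-3,-3,-3,-3,-3,-3,-3,-3,-3,-3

steps = 8; useful = 109; efficiency = 109/128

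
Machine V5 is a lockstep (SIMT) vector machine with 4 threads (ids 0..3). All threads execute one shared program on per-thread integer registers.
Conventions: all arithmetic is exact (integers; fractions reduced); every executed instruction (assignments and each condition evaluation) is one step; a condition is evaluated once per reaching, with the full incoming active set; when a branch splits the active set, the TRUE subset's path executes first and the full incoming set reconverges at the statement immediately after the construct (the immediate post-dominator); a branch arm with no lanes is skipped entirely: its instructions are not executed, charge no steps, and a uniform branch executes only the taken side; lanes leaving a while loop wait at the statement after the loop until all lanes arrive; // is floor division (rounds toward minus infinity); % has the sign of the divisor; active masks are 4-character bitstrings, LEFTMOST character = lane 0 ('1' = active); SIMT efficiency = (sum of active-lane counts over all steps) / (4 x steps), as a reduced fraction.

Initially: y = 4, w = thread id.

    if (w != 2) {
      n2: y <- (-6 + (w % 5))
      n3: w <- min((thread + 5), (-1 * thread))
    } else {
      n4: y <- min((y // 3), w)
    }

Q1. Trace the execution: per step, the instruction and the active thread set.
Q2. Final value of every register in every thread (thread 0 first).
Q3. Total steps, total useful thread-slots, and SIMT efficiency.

step 0: eval (w != 2)                1111
step 1: y <- (-6 + (w % 5))          1101
step 2: w <- min((thread + 5), (-1 * thread)) 1101
step 3: y <- min((y // 3), w)        0010

Answer: 4 steps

y: -6,-5,1,-3
w: 0,-1,2,-3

steps = 4; useful = 11; efficiency = 11/16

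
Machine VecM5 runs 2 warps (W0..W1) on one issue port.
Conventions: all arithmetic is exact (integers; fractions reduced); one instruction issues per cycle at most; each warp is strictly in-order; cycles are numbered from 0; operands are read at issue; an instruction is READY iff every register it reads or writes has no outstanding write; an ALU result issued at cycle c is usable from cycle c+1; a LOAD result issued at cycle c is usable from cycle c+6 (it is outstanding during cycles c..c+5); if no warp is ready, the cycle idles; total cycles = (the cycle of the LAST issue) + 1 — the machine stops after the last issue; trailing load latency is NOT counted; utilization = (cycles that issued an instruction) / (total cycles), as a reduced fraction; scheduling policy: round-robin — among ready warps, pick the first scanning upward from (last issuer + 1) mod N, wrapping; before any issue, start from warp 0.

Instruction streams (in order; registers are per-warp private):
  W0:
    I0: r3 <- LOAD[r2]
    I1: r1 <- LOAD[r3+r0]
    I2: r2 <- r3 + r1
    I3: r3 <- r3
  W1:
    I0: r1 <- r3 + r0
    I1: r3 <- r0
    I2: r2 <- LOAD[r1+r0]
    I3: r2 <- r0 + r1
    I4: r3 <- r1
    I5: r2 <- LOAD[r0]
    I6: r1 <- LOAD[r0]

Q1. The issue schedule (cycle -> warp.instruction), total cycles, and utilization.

cycle 0: W0.I0
cycle 1: W1.I0
cycle 2: W1.I1
cycle 3: W1.I2
cycle 4: idle
cycle 5: idle
cycle 6: W0.I1
cycle 7: idle
cycle 8: idle
cycle 9: W1.I3
cycle 10: W1.I4
cycle 11: W1.I5
cycle 12: W0.I2
cycle 13: W1.I6
cycle 14: W0.I3

Answer: 15 cycles, utilization 11/15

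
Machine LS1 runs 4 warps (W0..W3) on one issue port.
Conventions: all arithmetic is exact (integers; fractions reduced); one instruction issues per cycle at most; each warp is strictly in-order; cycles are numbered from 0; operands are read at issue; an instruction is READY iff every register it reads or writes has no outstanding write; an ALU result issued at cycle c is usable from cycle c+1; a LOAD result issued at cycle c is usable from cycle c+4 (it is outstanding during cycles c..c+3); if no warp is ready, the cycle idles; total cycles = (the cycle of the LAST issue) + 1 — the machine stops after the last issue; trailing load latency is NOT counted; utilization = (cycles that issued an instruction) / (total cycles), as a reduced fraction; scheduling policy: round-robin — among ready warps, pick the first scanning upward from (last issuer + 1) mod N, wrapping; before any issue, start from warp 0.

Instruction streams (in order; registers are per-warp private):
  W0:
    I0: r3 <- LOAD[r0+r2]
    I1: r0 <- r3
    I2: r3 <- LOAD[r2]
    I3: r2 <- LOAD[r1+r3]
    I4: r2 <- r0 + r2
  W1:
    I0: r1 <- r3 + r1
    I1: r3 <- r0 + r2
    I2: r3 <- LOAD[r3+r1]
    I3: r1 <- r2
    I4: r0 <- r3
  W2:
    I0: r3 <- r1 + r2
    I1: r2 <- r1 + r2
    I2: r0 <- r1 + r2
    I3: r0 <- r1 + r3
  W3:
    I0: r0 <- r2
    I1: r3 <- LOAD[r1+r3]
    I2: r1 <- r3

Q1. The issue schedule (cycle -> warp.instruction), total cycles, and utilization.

cycle 0: W0.I0
cycle 1: W1.I0
cycle 2: W2.I0
cycle 3: W3.I0
cycle 4: W0.I1
cycle 5: W1.I1
cycle 6: W2.I1
cycle 7: W3.I1
cycle 8: W0.I2
cycle 9: W1.I2
cycle 10: W2.I2
cycle 11: W3.I2
cycle 12: W0.I3
cycle 13: W1.I3
cycle 14: W2.I3
cycle 15: W1.I4
cycle 16: W0.I4

Answer: 17 cycles, utilization 1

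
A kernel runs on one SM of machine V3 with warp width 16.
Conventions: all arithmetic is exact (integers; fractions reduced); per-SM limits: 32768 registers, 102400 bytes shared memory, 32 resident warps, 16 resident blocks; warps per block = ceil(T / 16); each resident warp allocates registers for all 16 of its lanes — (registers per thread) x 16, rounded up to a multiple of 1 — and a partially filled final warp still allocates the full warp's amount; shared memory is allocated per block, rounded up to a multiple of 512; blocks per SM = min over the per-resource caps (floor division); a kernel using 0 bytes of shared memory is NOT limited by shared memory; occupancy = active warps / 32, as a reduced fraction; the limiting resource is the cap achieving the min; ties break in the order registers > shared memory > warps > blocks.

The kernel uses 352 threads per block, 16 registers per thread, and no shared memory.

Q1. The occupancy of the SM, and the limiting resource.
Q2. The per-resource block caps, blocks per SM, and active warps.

Answer: occupancy 11/16, limited by warps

registers: 5 blocks
shared memory: no limit (kernel uses none)
warps: 1 block
blocks: 16 blocks

Answer: 1 block, 22 active warps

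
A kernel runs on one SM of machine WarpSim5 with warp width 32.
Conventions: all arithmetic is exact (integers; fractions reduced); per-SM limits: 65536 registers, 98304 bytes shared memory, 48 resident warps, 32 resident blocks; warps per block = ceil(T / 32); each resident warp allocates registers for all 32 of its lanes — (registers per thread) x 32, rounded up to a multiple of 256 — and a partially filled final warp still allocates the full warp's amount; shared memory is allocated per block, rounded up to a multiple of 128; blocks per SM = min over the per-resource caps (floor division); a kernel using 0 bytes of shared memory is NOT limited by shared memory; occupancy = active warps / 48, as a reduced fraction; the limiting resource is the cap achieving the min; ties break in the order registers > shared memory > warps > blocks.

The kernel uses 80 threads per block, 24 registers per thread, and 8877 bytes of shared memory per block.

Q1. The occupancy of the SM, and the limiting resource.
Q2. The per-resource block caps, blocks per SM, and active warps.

Answer: occupancy 5/8, limited by shared memory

registers: 28 blocks
shared memory: 10 blocks
warps: 16 blocks
blocks: 32 blocks

Answer: 10 blocks, 30 active warps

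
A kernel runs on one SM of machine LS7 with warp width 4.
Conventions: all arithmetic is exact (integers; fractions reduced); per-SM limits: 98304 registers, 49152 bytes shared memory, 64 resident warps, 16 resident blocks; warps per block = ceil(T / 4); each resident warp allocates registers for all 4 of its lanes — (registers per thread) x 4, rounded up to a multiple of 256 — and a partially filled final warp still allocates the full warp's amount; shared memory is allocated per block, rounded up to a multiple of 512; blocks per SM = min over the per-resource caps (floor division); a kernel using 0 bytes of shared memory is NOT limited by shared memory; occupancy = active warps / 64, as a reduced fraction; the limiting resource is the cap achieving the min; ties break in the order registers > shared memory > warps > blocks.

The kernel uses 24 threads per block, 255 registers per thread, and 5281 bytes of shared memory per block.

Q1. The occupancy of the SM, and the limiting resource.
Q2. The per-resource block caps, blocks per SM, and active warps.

Answer: occupancy 3/4, limited by shared memory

registers: 16 blocks
shared memory: 8 blocks
warps: 10 blocks
blocks: 16 blocks

Answer: 8 blocks, 48 active warps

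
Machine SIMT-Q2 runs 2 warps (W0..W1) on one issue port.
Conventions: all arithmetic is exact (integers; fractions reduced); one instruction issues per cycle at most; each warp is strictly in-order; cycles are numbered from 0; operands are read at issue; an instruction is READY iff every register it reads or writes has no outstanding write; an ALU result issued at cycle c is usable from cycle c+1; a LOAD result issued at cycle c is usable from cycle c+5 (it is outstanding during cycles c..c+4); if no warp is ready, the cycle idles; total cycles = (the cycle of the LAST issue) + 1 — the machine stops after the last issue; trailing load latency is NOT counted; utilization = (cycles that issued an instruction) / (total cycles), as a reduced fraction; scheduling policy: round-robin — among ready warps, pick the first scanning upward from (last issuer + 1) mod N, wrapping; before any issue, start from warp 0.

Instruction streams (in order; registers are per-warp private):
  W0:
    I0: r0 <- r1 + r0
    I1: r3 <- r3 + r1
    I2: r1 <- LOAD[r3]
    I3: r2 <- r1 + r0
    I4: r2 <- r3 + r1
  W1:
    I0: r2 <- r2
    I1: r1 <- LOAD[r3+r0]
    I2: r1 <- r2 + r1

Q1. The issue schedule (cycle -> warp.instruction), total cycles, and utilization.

cycle 0: W0.I0
cycle 1: W1.I0
cycle 2: W0.I1
cycle 3: W1.I1
cycle 4: W0.I2
cycle 5: idle
cycle 6: idle
cycle 7: idle
cycle 8: W1.I2
cycle 9: W0.I3
cycle 10: W0.I4

Answer: 11 cycles, utilization 8/11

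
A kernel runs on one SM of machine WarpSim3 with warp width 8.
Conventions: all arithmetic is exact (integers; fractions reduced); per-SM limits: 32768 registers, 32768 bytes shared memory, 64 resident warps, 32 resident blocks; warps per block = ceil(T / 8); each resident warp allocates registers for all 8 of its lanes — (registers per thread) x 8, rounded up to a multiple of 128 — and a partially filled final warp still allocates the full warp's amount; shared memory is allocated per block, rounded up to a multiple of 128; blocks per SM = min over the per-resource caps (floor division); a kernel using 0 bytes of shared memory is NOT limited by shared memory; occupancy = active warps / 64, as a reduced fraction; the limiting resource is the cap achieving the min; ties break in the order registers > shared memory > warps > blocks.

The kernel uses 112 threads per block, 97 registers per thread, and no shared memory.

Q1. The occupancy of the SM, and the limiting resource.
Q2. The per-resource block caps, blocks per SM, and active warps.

Answer: occupancy 7/16, limited by registers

registers: 2 blocks
shared memory: no limit (kernel uses none)
warps: 4 blocks
blocks: 32 blocks

Answer: 2 blocks, 28 active warps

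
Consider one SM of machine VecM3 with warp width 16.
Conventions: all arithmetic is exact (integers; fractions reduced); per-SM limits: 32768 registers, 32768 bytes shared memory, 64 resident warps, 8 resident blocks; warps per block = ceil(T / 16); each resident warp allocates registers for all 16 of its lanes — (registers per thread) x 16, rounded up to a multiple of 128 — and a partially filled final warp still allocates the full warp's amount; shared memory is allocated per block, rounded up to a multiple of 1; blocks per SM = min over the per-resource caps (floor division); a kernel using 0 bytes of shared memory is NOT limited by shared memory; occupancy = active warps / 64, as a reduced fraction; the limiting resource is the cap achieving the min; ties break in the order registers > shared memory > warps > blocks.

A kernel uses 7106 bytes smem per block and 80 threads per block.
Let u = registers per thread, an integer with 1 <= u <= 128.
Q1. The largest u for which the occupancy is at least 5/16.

Answer: u = 96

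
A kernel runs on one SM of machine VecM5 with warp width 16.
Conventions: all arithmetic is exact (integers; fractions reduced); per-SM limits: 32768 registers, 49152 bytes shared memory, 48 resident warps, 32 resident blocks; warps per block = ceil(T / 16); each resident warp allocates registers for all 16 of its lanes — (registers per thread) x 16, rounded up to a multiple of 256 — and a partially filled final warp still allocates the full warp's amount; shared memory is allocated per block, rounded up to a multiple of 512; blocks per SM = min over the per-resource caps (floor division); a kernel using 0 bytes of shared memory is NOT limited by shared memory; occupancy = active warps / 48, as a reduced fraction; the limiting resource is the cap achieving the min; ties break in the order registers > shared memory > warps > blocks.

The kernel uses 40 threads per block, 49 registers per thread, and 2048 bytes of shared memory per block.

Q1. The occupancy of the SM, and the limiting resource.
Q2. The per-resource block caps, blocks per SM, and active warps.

Answer: occupancy 5/8, limited by registers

registers: 10 blocks
shared memory: 24 blocks
warps: 16 blocks
blocks: 32 blocks

Answer: 10 blocks, 30 active warps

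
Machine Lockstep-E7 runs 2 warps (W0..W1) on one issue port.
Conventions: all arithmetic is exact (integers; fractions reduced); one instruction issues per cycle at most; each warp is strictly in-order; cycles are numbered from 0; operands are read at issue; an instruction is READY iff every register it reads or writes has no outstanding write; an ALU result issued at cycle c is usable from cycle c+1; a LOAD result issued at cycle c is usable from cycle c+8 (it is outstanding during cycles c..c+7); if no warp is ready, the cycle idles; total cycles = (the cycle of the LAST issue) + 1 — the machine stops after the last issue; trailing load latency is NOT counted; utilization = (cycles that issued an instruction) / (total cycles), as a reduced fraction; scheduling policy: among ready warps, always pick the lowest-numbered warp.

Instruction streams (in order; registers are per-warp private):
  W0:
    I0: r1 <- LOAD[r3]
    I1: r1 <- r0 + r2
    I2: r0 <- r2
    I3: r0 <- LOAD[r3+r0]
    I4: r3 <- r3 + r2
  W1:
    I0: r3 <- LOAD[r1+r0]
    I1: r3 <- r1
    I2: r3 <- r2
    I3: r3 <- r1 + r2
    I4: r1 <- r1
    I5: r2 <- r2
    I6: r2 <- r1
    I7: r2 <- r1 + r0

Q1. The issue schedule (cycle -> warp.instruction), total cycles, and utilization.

cycle 0: W0.I0
cycle 1: W1.I0
cycle 2: idle
cycle 3: idle
cycle 4: idle
cycle 5: idle
cycle 6: idle
cycle 7: idle
cycle 8: W0.I1
cycle 9: W0.I2
cycle 10: W0.I3
cycle 11: W0.I4
cycle 12: W1.I1
cycle 13: W1.I2
cycle 14: W1.I3
cycle 15: W1.I4
cycle 16: W1.I5
cycle 17: W1.I6
cycle 18: W1.I7

Answer: 19 cycles, utilization 13/19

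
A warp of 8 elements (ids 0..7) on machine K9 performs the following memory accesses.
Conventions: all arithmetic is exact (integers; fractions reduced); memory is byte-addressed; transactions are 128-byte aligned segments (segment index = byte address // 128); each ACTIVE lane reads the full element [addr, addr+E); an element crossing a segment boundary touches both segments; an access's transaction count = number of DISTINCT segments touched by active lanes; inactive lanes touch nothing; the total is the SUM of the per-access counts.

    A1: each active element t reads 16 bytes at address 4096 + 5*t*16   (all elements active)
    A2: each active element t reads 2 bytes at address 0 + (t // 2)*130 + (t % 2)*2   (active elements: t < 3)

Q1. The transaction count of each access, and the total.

A1: 5 transactions
A2: 2 transactions

Answer: 5,2; total 7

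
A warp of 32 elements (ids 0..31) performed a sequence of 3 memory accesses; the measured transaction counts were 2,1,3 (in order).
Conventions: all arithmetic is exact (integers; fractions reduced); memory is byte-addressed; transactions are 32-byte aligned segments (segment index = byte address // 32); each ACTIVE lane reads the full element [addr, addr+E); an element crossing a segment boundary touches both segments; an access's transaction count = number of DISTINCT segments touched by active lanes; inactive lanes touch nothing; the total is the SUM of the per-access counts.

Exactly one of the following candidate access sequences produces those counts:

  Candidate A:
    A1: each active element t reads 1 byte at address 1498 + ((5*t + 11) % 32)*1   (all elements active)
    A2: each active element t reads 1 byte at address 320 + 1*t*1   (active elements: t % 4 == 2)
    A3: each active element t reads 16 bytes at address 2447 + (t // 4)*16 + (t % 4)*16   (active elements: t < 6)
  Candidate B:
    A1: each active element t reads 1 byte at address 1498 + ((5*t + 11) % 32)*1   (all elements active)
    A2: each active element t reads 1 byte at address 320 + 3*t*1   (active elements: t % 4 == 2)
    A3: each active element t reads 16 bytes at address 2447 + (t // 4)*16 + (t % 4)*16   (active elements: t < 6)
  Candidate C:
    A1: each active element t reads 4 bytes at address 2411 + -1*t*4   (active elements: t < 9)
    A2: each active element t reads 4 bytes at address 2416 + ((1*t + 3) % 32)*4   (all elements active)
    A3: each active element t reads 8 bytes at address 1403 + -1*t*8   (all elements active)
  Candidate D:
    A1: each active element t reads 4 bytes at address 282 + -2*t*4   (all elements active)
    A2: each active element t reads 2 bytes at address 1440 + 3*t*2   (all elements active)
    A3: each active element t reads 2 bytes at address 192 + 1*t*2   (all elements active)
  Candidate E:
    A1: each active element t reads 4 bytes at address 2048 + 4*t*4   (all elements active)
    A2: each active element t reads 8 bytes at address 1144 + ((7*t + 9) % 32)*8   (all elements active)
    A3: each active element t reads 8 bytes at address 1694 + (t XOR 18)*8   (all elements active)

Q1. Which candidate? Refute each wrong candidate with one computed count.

B: A2 gives 3 transactions, not 1
C: A2 gives 5 transactions, not 1
D: A1 gives 8 transactions, not 2
E: A1 gives 16 transactions, not 2
A: all counts match (2,1,3)

Answer: A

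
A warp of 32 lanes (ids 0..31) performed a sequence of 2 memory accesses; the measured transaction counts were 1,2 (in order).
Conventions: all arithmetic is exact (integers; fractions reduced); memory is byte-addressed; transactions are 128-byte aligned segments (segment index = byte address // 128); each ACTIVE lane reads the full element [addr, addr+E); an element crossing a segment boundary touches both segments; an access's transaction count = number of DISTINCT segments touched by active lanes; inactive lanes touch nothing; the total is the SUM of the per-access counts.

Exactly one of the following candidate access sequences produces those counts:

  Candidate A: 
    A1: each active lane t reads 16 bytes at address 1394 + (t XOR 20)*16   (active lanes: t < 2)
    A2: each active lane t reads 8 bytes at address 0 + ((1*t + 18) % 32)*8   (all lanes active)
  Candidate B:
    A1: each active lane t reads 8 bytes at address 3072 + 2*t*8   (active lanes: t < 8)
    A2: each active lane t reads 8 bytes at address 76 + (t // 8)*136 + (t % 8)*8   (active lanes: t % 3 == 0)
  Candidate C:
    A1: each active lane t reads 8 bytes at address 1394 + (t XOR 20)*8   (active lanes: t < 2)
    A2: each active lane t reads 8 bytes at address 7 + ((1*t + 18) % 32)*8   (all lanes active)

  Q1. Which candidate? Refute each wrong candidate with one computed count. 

B: A2 gives 5 transactions, not 2
C: A2 gives 3 transactions, not 2
A: all counts match (1,2)

Answer: A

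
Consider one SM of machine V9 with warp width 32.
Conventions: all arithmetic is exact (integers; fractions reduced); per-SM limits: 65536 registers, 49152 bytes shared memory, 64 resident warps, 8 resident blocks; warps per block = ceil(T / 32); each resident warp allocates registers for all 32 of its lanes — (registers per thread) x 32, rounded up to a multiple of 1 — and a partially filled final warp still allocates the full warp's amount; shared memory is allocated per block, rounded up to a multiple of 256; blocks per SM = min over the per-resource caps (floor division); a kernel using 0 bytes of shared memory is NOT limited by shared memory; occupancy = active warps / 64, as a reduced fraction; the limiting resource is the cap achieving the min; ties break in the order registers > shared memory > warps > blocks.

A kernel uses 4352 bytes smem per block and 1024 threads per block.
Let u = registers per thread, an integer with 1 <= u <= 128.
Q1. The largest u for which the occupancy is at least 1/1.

Answer: u = 32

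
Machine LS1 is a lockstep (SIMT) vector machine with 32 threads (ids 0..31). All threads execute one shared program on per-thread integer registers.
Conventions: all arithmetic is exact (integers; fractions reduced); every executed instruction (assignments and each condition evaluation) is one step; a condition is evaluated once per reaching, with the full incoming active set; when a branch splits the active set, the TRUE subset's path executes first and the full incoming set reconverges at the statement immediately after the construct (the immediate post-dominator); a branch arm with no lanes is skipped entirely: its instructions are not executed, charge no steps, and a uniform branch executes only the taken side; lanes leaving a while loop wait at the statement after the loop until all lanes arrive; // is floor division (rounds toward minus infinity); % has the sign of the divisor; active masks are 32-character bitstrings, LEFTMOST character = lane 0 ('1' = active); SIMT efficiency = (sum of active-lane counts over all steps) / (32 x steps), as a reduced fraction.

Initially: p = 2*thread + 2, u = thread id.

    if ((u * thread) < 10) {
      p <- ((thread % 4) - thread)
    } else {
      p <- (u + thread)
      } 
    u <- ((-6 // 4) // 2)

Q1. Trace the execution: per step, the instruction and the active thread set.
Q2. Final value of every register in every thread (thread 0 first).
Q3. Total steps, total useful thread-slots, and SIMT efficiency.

step 0: eval ((u * thread) < 10)     11111111111111111111111111111111
step 1: p <- ((thread % 4) - thread) 11110000000000000000000000000000
step 2: p <- (u + thread)            00001111111111111111111111111111
step 3: u <- ((-6 // 4) // 2)        11111111111111111111111111111111

Answer: 4 steps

p: 0,0,0,0,8,10,12,14,16,18,20,22,24,26,28,30,32,34,36,38,40,42,44,46,48,50,52,54,56,58,60,62
u: -1,-1,-1,-1,-1,-1,-1,-1,-1,-1,-1,-1,-1,-1,-1,-1,-1,-1,-1,-1,-1,-1,-1,-1,-1,-1,-1,-1,-1,-1,-1,-1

steps = 4; useful = 96; efficiency = 96/128 = 3/4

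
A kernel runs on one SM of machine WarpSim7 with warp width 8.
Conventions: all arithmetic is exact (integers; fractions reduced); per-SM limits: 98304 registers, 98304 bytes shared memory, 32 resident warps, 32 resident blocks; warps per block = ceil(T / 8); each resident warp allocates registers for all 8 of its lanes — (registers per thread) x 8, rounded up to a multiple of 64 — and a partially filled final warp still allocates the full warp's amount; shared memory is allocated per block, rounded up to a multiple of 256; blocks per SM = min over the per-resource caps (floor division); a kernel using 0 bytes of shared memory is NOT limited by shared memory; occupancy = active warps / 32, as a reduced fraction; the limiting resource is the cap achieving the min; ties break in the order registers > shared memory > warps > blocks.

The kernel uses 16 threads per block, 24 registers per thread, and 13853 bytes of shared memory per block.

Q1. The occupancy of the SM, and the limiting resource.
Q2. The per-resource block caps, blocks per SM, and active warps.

Answer: occupancy 3/8, limited by shared memory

registers: 256 blocks
shared memory: 6 blocks
warps: 16 blocks
blocks: 32 blocks

Answer: 6 blocks, 12 active warps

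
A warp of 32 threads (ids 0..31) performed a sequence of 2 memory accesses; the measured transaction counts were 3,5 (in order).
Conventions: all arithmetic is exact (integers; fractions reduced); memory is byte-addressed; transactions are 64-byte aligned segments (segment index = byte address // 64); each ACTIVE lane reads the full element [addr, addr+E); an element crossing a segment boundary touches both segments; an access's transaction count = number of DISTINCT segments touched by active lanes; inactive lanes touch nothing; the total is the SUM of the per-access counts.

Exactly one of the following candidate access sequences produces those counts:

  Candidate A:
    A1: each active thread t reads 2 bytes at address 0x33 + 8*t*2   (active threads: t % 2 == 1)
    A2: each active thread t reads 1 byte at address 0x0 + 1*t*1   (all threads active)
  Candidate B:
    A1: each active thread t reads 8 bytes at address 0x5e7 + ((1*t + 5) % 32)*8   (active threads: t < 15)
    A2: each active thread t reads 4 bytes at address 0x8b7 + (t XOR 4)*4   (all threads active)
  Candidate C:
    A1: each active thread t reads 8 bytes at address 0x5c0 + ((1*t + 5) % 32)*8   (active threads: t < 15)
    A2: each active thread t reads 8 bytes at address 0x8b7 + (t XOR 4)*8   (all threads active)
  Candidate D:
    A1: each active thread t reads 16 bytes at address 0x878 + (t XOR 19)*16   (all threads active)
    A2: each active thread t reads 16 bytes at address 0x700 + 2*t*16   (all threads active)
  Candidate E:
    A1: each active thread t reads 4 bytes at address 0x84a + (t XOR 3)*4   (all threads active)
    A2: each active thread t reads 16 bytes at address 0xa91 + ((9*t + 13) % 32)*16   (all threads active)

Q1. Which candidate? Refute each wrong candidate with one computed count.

A: A1 gives 8 transactions, not 3
B: A2 gives 3 transactions, not 5
D: A1 gives 9 transactions, not 3
E: A2 gives 9 transactions, not 5
C: all counts match (3,5)

Answer: C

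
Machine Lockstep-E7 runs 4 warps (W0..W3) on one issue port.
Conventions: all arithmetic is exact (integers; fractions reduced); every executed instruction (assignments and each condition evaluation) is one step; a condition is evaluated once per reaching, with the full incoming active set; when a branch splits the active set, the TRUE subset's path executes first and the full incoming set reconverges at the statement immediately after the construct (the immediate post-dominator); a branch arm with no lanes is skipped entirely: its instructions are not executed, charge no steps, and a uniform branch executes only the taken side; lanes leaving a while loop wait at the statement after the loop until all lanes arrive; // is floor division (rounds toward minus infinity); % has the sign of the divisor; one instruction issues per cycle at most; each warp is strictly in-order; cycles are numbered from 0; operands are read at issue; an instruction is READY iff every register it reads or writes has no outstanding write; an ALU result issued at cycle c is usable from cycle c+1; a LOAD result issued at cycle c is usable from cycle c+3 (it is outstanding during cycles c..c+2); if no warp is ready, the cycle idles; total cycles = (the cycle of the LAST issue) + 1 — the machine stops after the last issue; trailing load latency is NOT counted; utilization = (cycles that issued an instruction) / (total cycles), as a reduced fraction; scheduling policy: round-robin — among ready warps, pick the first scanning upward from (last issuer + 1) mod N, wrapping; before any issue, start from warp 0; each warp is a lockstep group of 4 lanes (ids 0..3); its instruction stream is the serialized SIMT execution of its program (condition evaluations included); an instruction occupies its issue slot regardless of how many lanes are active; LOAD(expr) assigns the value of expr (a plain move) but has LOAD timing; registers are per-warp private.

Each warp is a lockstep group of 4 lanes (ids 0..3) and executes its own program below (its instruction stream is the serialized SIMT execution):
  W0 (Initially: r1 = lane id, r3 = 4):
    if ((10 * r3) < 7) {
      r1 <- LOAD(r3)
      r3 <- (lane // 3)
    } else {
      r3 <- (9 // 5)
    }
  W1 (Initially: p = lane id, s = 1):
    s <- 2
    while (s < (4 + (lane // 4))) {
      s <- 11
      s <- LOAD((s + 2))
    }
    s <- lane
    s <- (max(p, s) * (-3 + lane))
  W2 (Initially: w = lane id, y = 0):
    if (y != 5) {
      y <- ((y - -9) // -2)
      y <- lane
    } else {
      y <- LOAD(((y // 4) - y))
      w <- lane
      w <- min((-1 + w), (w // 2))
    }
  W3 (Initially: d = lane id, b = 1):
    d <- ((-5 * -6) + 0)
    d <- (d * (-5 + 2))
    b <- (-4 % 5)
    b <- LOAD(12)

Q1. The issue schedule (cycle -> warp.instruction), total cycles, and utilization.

cycle 0: W0.I0
cycle 1: W1.I0
cycle 2: W2.I0
cycle 3: W3.I0
cycle 4: W0.I1
cycle 5: W1.I1
cycle 6: W2.I1
cycle 7: W3.I1
cycle 8: W1.I2
cycle 9: W2.I2
cycle 10: W3.I2
cycle 11: W1.I3
cycle 12: W3.I3
cycle 13: idle
cycle 14: W1.I4
cycle 15: W1.I5
cycle 16: W1.I6

Answer: 17 cycles, utilization 16/17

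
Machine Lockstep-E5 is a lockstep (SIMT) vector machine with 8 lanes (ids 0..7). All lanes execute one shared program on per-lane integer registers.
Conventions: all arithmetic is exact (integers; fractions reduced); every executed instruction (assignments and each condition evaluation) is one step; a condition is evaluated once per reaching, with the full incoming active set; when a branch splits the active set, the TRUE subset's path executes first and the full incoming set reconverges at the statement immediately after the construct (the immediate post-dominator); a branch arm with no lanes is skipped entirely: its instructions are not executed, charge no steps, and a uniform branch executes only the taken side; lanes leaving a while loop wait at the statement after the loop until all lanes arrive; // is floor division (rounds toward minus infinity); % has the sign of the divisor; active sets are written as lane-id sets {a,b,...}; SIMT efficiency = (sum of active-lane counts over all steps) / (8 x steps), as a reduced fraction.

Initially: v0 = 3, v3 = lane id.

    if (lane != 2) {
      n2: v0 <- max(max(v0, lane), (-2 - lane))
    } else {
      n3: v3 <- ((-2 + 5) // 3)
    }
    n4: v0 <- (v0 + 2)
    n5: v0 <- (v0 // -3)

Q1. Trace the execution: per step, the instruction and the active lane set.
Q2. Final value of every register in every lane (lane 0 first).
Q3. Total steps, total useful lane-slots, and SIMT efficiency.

step 0: eval (lane != 2)             {0,1,2,3,4,5,6,7}
step 1: v0 <- max(max(v0, lane), (-2 - lane)) {0,1,3,4,5,6,7}
step 2: v3 <- ((-2 + 5) // 3)        {2}
step 3: v0 <- (v0 + 2)               {0,1,2,3,4,5,6,7}
step 4: v0 <- (v0 // -3)             {0,1,2,3,4,5,6,7}

Answer: 5 steps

v0: -2,-2,-2,-2,-2,-3,-3,-3
v3: 0,1,1,3,4,5,6,7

steps = 5; useful = 32; efficiency = 32/40 = 4/5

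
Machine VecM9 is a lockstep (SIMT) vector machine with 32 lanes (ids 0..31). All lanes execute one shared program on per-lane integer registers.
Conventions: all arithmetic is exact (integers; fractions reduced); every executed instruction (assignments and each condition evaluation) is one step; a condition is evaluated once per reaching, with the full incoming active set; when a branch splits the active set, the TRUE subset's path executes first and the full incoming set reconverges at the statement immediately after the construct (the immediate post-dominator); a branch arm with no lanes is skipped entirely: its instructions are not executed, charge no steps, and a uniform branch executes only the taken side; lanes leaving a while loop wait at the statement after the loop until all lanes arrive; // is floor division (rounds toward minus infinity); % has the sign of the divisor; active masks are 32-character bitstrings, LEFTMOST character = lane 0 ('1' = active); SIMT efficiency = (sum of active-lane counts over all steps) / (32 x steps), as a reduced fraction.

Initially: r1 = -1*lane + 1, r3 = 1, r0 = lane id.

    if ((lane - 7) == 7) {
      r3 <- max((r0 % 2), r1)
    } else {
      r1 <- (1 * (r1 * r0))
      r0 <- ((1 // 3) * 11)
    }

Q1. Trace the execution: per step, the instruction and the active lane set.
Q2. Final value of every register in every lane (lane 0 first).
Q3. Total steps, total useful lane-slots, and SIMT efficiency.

step 0: eval ((lane - 7) == 7)       11111111111111111111111111111111
step 1: r3 <- max((r0 % 2), r1)      00000000000000100000000000000000
step 2: r1 <- (1 * (r1 * r0))        11111111111111011111111111111111
step 3: r0 <- ((1 // 3) * 11)        11111111111111011111111111111111

Answer: 4 steps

r1: 0,0,-2,-6,-12,-20,-30,-42,-56,-72,-90,-110,-132,-156,-13,-210,-240,-272,-306,-342,-380,-420,-462,-506,-552,-600,-650,-702,-756,-812,-870,-930
r3: 1,1,1,1,1,1,1,1,1,1,1,1,1,1,0,1,1,1,1,1,1,1,1,1,1,1,1,1,1,1,1,1
r0: 0,0,0,0,0,0,0,0,0,0,0,0,0,0,14,0,0,0,0,0,0,0,0,0,0,0,0,0,0,0,0,0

steps = 4; useful = 95; efficiency = 95/128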